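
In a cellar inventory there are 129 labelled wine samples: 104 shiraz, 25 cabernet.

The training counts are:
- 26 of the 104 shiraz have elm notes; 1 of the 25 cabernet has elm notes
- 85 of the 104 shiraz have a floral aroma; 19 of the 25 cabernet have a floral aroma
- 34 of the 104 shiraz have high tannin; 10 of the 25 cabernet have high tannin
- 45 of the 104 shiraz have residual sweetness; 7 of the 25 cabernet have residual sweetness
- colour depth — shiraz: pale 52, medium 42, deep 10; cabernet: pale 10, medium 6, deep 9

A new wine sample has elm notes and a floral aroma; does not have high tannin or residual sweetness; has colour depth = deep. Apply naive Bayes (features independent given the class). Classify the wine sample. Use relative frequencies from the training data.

shiraz

shiraz: (104/129) × (26/104) × (85/104) × (70/104) × (59/104) × (10/104) ≈ 0.0060481
cabernet: (25/129) × (1/25) × (19/25) × (15/25) × (18/25) × (9/25) ≈ 0.000916242
Highest score → shiraz.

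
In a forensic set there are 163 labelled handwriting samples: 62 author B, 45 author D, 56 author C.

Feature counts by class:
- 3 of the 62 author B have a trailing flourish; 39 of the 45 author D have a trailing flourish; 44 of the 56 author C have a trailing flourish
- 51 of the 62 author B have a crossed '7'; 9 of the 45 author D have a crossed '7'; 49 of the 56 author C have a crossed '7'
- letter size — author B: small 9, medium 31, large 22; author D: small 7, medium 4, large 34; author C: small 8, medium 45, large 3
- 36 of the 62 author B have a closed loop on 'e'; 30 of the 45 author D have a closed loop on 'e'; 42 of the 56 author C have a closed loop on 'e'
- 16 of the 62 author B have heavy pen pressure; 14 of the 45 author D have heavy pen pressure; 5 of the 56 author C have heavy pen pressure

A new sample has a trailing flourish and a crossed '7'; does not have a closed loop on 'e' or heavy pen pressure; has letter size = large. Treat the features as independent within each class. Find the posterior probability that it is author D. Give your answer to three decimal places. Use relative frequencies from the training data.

0.646

author B: (62/163) × (3/62) × (51/62) × (22/62) × (26/62) × (46/62) ≈ 0.00167144
author D: (45/163) × (39/45) × (9/45) × (34/45) × (15/45) × (31/45) ≈ 0.00830236
author C: (56/163) × (44/56) × (49/56) × (3/56) × (14/56) × (51/56) ≈ 0.0028809
P(author D | x) = 0.00830236 / 0.0128547 ≈ 0.646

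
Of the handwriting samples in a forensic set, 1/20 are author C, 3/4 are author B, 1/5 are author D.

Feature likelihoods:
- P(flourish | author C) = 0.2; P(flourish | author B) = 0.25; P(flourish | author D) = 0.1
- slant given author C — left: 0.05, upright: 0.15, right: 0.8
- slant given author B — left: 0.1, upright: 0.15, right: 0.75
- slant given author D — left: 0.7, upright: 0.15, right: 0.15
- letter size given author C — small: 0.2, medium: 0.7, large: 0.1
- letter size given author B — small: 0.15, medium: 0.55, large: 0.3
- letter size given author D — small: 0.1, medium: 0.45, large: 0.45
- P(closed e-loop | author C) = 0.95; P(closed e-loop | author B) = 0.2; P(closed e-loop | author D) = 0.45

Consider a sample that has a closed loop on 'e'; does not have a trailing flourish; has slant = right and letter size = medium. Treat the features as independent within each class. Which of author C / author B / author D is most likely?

author B

author C: 0.05 × (1−0.2) × 0.8 × 0.7 × 0.95 = 0.02128
author B: 0.75 × (1−0.25) × 0.75 × 0.55 × 0.2 = 0.04640625
author D: 0.2 × (1−0.1) × 0.15 × 0.45 × 0.45 = 0.0054675
Highest score → author B.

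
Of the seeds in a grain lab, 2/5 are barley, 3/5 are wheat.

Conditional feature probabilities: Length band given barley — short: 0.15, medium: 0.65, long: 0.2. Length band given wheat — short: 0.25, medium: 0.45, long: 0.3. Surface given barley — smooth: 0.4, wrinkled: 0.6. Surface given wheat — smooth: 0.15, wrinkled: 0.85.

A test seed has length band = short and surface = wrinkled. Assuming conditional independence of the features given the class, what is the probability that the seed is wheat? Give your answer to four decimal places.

barley: 0.4 × 0.15 × 0.6 = 0.036
wheat: 0.6 × 0.25 × 0.85 = 0.1275
P(wheat | x) = 0.1275 / 0.1635 ≈ 0.7798

0.7798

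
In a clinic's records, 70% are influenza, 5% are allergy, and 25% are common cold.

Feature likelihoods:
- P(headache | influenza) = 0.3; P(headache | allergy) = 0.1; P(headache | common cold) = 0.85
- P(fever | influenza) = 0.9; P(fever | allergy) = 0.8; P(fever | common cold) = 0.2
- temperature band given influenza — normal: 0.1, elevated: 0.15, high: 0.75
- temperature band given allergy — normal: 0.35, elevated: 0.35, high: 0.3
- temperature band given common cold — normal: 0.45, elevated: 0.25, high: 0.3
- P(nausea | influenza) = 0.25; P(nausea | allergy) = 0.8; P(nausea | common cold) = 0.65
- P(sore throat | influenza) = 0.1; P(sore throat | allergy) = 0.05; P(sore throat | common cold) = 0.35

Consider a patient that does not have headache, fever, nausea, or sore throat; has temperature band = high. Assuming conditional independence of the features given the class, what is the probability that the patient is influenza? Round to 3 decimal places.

0.906

influenza: 0.7 × (1−0.3) × (1−0.9) × 0.75 × (1−0.25) × (1−0.1) = 0.02480625
allergy: 0.05 × (1−0.1) × (1−0.8) × 0.3 × (1−0.8) × (1−0.05) = 0.000513
common cold: 0.25 × (1−0.85) × (1−0.2) × 0.3 × (1−0.65) × (1−0.35) = 0.0020475
P(influenza | x) = 0.02480625 / 0.02736675 ≈ 0.906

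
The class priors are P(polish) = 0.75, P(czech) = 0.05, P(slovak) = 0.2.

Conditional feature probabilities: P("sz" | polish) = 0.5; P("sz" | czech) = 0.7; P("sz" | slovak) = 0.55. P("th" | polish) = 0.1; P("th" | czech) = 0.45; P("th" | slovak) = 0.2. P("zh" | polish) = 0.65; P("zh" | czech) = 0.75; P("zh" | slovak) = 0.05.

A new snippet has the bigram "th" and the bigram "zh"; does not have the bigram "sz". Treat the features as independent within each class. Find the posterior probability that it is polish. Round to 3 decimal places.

polish: 0.75 × (1−0.5) × 0.1 × 0.65 = 0.024375
czech: 0.05 × (1−0.7) × 0.45 × 0.75 = 0.0050625
slovak: 0.2 × (1−0.55) × 0.2 × 0.05 = 0.0009
P(polish | x) = 0.024375 / 0.0303375 ≈ 0.803

0.803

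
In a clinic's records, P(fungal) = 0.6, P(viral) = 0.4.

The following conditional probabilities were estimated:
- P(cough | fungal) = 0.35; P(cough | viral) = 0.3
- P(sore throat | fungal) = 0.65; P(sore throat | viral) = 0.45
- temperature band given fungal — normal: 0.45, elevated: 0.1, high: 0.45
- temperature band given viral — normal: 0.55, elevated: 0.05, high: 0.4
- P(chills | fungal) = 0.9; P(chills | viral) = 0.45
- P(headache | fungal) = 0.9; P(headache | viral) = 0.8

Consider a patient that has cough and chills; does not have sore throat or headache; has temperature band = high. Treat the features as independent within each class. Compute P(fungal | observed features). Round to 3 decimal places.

0.556

fungal: 0.6 × 0.35 × (1−0.65) × 0.45 × 0.9 × (1−0.9) = 0.00297675
viral: 0.4 × 0.3 × (1−0.45) × 0.4 × 0.45 × (1−0.8) = 0.002376
P(fungal | x) = 0.00297675 / 0.00535275 ≈ 0.556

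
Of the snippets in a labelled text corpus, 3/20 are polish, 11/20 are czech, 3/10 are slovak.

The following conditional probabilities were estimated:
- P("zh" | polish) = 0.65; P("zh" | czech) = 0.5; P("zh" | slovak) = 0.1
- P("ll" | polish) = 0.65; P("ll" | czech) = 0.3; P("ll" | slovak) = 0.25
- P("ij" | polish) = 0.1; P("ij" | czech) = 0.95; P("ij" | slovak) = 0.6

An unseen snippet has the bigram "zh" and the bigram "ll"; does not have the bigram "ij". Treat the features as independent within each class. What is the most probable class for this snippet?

polish: 0.15 × 0.65 × 0.65 × (1−0.1) = 0.0570375
czech: 0.55 × 0.5 × 0.3 × (1−0.95) = 0.004125
slovak: 0.3 × 0.1 × 0.25 × (1−0.6) = 0.003
Highest score → polish.

polish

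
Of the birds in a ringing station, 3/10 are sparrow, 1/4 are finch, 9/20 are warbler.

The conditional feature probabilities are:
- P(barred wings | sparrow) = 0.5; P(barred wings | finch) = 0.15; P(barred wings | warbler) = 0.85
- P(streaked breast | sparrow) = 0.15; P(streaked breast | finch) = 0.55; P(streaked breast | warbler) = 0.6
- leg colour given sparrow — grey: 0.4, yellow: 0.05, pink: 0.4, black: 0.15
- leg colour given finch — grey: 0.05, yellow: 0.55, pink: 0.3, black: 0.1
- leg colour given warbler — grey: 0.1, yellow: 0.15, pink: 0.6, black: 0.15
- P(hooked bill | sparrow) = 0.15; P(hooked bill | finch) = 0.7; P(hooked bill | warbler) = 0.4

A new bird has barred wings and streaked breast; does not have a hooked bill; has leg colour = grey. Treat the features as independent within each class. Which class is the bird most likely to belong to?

sparrow: 0.3 × 0.5 × 0.15 × 0.4 × (1−0.15) = 0.00765
finch: 0.25 × 0.15 × 0.55 × 0.05 × (1−0.7) = 0.000309375
warbler: 0.45 × 0.85 × 0.6 × 0.1 × (1−0.4) = 0.01377
Highest score → warbler.

warbler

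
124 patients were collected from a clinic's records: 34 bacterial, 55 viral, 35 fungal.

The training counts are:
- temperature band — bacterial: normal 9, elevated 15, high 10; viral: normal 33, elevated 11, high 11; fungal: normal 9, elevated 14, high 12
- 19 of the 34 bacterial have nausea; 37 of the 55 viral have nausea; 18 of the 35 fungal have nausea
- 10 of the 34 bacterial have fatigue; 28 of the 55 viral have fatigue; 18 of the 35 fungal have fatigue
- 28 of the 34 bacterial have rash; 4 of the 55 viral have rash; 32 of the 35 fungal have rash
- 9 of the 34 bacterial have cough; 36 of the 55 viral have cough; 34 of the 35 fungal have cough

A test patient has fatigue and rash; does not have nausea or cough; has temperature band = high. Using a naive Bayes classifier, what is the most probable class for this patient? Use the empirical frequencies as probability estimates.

bacterial

bacterial: (34/124) × (10/34) × (15/34) × (10/34) × (28/34) × (25/34) ≈ 0.00633654
viral: (55/124) × (11/55) × (18/55) × (28/55) × (4/55) × (19/55) ≈ 0.000371334
fungal: (35/124) × (12/35) × (17/35) × (18/35) × (32/35) × (1/35) ≈ 0.000631479
Highest score → bacterial.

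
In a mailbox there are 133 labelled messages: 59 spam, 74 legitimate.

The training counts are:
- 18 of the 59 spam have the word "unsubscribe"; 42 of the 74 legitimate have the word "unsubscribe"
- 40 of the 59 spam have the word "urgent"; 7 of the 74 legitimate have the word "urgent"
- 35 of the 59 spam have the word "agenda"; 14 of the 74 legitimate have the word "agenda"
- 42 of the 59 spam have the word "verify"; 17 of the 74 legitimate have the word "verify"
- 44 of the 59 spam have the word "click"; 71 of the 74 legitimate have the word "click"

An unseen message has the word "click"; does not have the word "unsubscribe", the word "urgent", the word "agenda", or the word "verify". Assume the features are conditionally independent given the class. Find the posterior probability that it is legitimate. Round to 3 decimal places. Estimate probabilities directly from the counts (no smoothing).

spam: (59/133) × (41/59) × (19/59) × (24/59) × (17/59) × (44/59) ≈ 0.00867742
legitimate: (74/133) × (32/74) × (67/74) × (60/74) × (57/74) × (71/74) ≈ 0.130536
P(legitimate | x) = 0.130536 / 0.13921342 ≈ 0.938

0.938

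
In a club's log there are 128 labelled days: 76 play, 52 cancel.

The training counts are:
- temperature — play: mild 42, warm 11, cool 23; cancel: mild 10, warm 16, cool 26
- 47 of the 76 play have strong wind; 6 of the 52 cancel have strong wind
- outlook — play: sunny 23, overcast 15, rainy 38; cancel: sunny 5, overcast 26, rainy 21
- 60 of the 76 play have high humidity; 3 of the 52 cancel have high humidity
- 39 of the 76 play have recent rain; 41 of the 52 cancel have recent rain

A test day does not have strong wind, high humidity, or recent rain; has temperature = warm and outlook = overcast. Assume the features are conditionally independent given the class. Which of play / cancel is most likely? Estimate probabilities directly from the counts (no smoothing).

play: (76/128) × (11/76) × (29/76) × (15/76) × (16/76) × (37/76) ≈ 0.000663345
cancel: (52/128) × (16/52) × (46/52) × (26/52) × (49/52) × (11/52) ≈ 0.0110209
Highest score → cancel.

cancel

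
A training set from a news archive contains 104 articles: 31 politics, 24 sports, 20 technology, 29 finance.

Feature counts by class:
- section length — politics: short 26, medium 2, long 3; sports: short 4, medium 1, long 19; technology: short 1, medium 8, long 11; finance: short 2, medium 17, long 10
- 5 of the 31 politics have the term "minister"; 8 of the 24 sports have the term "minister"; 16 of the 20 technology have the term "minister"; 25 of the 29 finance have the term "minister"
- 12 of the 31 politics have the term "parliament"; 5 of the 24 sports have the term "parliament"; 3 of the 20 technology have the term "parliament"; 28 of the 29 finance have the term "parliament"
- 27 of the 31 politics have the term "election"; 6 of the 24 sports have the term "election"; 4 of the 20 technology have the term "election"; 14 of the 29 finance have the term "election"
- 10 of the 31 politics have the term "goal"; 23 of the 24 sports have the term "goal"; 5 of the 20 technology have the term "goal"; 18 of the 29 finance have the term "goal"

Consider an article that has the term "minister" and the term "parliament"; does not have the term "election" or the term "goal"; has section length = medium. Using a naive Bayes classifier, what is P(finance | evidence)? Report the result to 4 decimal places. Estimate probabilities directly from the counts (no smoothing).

politics: (31/104) × (2/31) × (5/31) × (12/31) × (4/31) × (21/31) ≈ 0.00010495
sports: (24/104) × (1/24) × (8/24) × (5/24) × (18/24) × (1/24) ≈ 0.0000208667
technology: (20/104) × (8/20) × (16/20) × (3/20) × (16/20) × (15/20) ≈ 0.00553846
finance: (29/104) × (17/29) × (25/29) × (28/29) × (15/29) × (11/29) ≈ 0.0266935
P(finance | x) = 0.0266935 / 0.0323577767 ≈ 0.8249

0.8249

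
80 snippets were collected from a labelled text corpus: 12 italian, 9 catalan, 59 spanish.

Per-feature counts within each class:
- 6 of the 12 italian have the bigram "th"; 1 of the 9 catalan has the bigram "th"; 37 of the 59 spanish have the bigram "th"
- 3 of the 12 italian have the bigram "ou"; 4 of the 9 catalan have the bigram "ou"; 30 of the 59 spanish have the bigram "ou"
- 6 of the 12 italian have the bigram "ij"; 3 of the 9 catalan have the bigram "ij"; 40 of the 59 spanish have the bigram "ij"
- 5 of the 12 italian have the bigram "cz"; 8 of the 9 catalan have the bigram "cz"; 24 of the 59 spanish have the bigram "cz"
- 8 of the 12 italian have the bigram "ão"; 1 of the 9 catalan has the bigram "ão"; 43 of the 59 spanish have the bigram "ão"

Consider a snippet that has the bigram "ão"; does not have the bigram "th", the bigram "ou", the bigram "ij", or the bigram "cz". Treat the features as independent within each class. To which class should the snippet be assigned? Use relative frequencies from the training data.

spanish

italian: (12/80) × (6/12) × (9/12) × (6/12) × (7/12) × (8/12) = 0.0109375
catalan: (9/80) × (8/9) × (5/9) × (6/9) × (1/9) × (1/9) ≈ 0.000457247
spanish: (59/80) × (22/59) × (29/59) × (19/59) × (35/59) × (43/59) ≈ 0.0188197
Highest score → spanish.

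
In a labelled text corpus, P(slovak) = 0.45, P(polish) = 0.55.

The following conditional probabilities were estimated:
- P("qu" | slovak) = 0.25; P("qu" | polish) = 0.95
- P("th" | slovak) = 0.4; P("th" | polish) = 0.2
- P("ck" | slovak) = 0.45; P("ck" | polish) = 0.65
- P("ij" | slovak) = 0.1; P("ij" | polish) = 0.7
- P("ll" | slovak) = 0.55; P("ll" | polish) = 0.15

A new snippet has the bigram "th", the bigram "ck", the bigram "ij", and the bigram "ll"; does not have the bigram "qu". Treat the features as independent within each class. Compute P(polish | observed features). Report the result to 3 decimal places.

0.101

slovak: 0.45 × (1−0.25) × 0.4 × 0.45 × 0.1 × 0.55 = 0.00334125
polish: 0.55 × (1−0.95) × 0.2 × 0.65 × 0.7 × 0.15 = 0.000375375
P(polish | x) = 0.000375375 / 0.003716625 ≈ 0.101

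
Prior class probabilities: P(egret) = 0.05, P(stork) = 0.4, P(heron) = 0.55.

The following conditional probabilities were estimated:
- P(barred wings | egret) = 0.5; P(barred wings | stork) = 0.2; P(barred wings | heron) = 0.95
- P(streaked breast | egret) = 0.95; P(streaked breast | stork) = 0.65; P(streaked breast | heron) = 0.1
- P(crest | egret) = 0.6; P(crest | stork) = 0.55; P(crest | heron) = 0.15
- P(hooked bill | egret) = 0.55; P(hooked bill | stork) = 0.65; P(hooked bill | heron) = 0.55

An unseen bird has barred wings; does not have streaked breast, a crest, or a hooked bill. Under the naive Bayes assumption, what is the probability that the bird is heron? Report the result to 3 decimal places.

0.975

egret: 0.05 × 0.5 × (1−0.95) × (1−0.6) × (1−0.55) = 0.000225
stork: 0.4 × 0.2 × (1−0.65) × (1−0.55) × (1−0.65) = 0.00441
heron: 0.55 × 0.95 × (1−0.1) × (1−0.15) × (1−0.55) = 0.179870625
P(heron | x) = 0.179870625 / 0.184505625 ≈ 0.975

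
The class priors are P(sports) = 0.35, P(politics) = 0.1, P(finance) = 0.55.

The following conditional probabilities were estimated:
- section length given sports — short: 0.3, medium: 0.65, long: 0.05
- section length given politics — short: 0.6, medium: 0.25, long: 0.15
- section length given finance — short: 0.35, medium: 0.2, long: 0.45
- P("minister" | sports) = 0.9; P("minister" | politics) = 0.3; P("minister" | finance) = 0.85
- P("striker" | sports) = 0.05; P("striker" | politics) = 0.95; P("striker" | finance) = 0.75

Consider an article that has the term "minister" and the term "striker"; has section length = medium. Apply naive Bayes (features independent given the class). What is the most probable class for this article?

sports: 0.35 × 0.65 × 0.9 × 0.05 = 0.0102375
politics: 0.1 × 0.25 × 0.3 × 0.95 = 0.007125
finance: 0.55 × 0.2 × 0.85 × 0.75 = 0.070125
Highest score → finance.

finance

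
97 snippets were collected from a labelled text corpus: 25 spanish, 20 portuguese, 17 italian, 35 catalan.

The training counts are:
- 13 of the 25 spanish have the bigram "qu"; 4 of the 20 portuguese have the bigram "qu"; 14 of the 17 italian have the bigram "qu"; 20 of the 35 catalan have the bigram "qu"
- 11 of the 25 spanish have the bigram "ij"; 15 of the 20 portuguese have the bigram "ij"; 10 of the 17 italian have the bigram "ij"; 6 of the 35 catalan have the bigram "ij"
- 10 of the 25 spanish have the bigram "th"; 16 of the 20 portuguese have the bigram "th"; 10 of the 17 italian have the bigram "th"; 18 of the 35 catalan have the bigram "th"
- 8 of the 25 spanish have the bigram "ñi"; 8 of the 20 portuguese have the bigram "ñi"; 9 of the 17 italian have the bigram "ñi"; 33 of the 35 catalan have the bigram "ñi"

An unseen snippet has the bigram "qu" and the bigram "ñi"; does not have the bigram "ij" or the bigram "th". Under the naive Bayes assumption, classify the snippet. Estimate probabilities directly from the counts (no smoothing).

spanish: (25/97) × (13/25) × (14/25) × (15/25) × (8/25) ≈ 0.0144099
portuguese: (20/97) × (4/20) × (5/20) × (4/20) × (8/20) ≈ 0.000824742
italian: (17/97) × (14/17) × (7/17) × (7/17) × (9/17) ≈ 0.0129553
catalan: (35/97) × (20/35) × (29/35) × (17/35) × (33/35) ≈ 0.0782375
Highest score → catalan.

catalan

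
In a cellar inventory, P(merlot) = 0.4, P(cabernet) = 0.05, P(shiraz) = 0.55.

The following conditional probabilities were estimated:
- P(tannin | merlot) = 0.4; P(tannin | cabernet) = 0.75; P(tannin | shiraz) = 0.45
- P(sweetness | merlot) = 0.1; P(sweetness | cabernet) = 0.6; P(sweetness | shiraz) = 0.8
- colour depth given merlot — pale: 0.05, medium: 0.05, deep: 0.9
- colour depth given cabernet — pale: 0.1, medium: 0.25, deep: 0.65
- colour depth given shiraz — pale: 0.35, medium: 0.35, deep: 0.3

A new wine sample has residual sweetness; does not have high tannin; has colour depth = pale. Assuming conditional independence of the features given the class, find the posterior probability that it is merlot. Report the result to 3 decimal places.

merlot: 0.4 × (1−0.4) × 0.1 × 0.05 = 0.0012
cabernet: 0.05 × (1−0.75) × 0.6 × 0.1 = 0.00075
shiraz: 0.55 × (1−0.45) × 0.8 × 0.35 = 0.0847
P(merlot | x) = 0.0012 / 0.08665 ≈ 0.014

0.014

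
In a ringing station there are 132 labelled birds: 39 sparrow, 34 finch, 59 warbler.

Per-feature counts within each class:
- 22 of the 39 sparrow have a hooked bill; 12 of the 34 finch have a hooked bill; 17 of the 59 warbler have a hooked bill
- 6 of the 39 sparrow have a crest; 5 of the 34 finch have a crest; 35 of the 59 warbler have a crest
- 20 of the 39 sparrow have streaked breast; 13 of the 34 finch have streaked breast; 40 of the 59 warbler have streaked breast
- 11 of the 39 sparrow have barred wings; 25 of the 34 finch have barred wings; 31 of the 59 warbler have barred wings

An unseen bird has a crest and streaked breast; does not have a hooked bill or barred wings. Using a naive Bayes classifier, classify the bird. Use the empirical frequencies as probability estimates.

sparrow: (39/132) × (17/39) × (6/39) × (20/39) × (28/39) ≈ 0.00729492
finch: (34/132) × (22/34) × (5/34) × (13/34) × (9/34) ≈ 0.00248066
warbler: (59/132) × (42/59) × (35/59) × (40/59) × (28/59) ≈ 0.0607303
Highest score → warbler.

warbler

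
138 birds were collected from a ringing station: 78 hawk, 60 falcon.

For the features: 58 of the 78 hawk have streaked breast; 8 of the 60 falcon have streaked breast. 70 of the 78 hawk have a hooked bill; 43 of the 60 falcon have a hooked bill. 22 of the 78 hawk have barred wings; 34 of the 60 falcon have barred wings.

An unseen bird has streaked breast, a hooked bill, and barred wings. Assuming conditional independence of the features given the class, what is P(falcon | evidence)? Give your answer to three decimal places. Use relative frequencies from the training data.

hawk: (78/138) × (58/78) × (70/78) × (22/78) ≈ 0.106385
falcon: (60/138) × (8/60) × (43/60) × (34/60) ≈ 0.0235427
P(falcon | x) = 0.0235427 / 0.1299277 ≈ 0.181

0.181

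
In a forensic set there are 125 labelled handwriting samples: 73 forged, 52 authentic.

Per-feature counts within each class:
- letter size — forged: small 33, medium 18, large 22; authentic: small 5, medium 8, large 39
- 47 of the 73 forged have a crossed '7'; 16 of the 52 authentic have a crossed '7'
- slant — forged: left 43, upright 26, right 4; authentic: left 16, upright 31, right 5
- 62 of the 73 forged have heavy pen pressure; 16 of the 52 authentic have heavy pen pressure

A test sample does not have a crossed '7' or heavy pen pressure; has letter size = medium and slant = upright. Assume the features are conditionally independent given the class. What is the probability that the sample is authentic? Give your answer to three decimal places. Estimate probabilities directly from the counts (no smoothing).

forged: (73/125) × (18/73) × (26/73) × (26/73) × (11/73) ≈ 0.00275254
authentic: (52/125) × (8/52) × (36/52) × (31/52) × (36/52) ≈ 0.0182868
P(authentic | x) = 0.0182868 / 0.02103934 ≈ 0.869

0.869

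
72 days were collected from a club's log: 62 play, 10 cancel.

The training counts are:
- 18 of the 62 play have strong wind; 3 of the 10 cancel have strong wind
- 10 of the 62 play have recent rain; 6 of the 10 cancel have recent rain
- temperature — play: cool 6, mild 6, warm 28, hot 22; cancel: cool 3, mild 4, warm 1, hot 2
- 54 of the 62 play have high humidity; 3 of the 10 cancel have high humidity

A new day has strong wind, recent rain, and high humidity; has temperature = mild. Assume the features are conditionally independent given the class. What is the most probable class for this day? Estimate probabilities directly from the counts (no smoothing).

play

play: (62/72) × (18/62) × (10/62) × (6/62) × (54/62) ≈ 0.00339868
cancel: (10/72) × (3/10) × (6/10) × (4/10) × (3/10) = 0.003
Highest score → play.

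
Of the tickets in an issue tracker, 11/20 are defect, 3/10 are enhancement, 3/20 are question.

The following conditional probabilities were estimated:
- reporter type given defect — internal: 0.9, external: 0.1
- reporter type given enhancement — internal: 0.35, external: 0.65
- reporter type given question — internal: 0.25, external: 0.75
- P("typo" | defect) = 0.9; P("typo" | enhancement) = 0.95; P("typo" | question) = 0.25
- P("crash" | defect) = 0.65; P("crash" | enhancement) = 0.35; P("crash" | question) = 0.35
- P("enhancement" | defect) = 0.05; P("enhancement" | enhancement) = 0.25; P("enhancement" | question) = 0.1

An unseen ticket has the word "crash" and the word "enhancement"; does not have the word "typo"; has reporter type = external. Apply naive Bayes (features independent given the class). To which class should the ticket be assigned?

question

defect: 0.55 × 0.1 × (1−0.9) × 0.65 × 0.05 = 0.00017875
enhancement: 0.3 × 0.65 × (1−0.95) × 0.35 × 0.25 = 0.000853125
question: 0.15 × 0.75 × (1−0.25) × 0.35 × 0.1 = 0.002953125
Highest score → question.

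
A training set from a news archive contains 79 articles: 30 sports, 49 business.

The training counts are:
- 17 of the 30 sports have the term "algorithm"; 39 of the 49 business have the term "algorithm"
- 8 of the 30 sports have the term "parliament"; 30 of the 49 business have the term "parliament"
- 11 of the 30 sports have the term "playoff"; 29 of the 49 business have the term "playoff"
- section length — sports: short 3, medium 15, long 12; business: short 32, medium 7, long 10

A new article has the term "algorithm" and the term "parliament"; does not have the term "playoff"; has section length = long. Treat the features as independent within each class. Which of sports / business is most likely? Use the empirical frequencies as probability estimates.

sports: (30/79) × (17/30) × (8/30) × (19/30) × (12/30) ≈ 0.0145373
business: (49/79) × (39/49) × (30/49) × (20/49) × (10/49) ≈ 0.0251768
Highest score → business.

business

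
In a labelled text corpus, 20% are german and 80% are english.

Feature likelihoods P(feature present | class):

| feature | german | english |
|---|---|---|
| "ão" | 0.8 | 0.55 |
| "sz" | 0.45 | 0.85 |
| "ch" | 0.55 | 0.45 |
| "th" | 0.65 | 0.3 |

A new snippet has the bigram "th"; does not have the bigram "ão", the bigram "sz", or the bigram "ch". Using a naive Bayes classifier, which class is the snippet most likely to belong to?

german: 0.2 × (1−0.8) × (1−0.45) × (1−0.55) × 0.65 = 0.006435
english: 0.8 × (1−0.55) × (1−0.85) × (1−0.45) × 0.3 = 0.00891
Highest score → english.

english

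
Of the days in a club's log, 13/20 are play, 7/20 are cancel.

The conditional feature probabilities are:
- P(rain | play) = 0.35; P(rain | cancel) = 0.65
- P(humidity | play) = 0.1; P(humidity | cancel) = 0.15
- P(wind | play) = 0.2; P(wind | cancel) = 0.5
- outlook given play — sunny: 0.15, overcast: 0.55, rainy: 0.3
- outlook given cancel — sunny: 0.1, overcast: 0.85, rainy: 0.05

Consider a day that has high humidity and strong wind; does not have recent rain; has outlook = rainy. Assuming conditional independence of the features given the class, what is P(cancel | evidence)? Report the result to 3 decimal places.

play: 0.65 × (1−0.35) × 0.1 × 0.2 × 0.3 = 0.002535
cancel: 0.35 × (1−0.65) × 0.15 × 0.5 × 0.05 = 0.000459375
P(cancel | x) = 0.000459375 / 0.002994375 ≈ 0.153

0.153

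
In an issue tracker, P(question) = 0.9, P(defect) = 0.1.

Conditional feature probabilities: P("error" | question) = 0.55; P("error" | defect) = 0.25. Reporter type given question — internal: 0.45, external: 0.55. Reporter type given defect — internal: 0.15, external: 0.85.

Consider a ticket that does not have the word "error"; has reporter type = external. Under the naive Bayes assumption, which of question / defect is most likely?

question: 0.9 × (1−0.55) × 0.55 = 0.22275
defect: 0.1 × (1−0.25) × 0.85 = 0.06375
Highest score → question.

question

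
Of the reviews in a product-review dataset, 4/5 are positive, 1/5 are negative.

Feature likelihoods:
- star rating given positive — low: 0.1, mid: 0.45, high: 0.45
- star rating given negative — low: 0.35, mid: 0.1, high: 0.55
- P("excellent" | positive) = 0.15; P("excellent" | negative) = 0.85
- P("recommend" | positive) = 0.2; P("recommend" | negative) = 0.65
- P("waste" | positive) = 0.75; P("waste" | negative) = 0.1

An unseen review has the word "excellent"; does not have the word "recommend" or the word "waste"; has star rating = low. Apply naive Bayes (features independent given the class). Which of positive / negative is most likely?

negative

positive: 0.8 × 0.1 × 0.15 × (1−0.2) × (1−0.75) = 0.0024
negative: 0.2 × 0.35 × 0.85 × (1−0.65) × (1−0.1) = 0.0187425
Highest score → negative.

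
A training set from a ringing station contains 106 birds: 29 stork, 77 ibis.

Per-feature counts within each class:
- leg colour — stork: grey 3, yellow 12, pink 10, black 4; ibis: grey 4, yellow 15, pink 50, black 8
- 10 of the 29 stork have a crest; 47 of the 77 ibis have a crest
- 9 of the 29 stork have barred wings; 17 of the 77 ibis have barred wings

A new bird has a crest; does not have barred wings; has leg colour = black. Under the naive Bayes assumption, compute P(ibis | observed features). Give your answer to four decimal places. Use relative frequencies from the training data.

0.8000

stork: (29/106) × (4/29) × (10/29) × (20/29) ≈ 0.00897404
ibis: (77/106) × (8/77) × (47/77) × (60/77) ≈ 0.0358965
P(ibis | x) = 0.0358965 / 0.04487054 ≈ 0.8000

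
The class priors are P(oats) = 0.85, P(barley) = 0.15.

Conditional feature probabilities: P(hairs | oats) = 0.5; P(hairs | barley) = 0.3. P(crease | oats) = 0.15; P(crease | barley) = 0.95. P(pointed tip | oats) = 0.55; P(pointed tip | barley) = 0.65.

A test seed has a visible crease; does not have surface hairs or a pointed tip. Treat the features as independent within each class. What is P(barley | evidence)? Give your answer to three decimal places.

oats: 0.85 × (1−0.5) × 0.15 × (1−0.55) = 0.0286875
barley: 0.15 × (1−0.3) × 0.95 × (1−0.65) = 0.0349125
P(barley | x) = 0.0349125 / 0.0636 ≈ 0.549

0.549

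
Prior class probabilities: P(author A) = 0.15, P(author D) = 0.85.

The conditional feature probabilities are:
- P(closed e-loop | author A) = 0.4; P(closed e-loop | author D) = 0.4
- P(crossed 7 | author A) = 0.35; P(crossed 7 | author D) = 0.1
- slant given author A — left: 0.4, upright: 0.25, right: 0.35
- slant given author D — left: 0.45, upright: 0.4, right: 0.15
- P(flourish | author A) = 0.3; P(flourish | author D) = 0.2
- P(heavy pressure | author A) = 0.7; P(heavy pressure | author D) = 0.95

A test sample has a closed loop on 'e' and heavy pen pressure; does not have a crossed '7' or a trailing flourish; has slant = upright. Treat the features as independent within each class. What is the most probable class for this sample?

author A: 0.15 × 0.4 × (1−0.35) × 0.25 × (1−0.3) × 0.7 = 0.0047775
author D: 0.85 × 0.4 × (1−0.1) × 0.4 × (1−0.2) × 0.95 = 0.093024
Highest score → author D.

author D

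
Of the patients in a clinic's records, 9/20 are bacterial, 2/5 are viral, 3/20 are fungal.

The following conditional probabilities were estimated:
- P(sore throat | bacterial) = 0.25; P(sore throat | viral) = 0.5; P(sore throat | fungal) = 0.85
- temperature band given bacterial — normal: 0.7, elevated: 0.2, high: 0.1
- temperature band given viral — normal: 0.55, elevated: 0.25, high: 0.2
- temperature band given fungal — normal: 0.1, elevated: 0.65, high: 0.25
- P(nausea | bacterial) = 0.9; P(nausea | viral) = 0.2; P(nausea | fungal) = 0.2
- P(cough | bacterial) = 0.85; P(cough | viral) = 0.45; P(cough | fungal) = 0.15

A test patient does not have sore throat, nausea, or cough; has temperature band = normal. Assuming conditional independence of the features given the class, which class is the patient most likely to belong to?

viral

bacterial: 0.45 × (1−0.25) × 0.7 × (1−0.9) × (1−0.85) = 0.00354375
viral: 0.4 × (1−0.5) × 0.55 × (1−0.2) × (1−0.45) = 0.0484
fungal: 0.15 × (1−0.85) × 0.1 × (1−0.2) × (1−0.15) = 0.00153
Highest score → viral.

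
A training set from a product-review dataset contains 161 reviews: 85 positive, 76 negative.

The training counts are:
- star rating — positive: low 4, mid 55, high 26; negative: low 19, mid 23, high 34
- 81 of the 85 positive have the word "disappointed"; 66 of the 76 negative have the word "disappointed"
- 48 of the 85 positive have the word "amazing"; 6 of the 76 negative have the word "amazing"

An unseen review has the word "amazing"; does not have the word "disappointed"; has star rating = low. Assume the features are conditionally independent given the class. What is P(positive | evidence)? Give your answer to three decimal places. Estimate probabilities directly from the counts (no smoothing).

positive: (85/161) × (4/85) × (4/85) × (48/85) ≈ 0.000660233
negative: (76/161) × (19/76) × (10/76) × (6/76) ≈ 0.00122589
P(positive | x) = 0.000660233 / 0.001886123 ≈ 0.350

0.350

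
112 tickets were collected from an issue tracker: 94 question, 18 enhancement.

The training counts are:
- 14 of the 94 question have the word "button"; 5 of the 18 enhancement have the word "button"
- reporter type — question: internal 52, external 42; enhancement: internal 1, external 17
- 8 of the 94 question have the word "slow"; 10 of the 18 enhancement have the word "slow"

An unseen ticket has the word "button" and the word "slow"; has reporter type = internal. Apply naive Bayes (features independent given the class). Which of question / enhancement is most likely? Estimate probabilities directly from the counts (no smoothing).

question: (94/112) × (14/94) × (52/94) × (8/94) ≈ 0.00588502
enhancement: (18/112) × (5/18) × (1/18) × (10/18) ≈ 0.00137787
Highest score → question.

question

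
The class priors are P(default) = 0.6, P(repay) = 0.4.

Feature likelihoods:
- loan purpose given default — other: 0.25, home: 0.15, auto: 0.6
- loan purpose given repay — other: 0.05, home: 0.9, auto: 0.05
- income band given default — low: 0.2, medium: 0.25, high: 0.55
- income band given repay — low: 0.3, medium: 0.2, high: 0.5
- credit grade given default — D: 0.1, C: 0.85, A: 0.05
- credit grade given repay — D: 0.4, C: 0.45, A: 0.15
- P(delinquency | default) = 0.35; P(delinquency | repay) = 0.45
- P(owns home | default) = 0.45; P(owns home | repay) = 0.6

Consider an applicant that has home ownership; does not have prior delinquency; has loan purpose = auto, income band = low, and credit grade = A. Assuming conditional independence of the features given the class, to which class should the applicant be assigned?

default

default: 0.6 × 0.6 × 0.2 × 0.05 × (1−0.35) × 0.45 = 0.001053
repay: 0.4 × 0.05 × 0.3 × 0.15 × (1−0.45) × 0.6 = 0.000297
Highest score → default.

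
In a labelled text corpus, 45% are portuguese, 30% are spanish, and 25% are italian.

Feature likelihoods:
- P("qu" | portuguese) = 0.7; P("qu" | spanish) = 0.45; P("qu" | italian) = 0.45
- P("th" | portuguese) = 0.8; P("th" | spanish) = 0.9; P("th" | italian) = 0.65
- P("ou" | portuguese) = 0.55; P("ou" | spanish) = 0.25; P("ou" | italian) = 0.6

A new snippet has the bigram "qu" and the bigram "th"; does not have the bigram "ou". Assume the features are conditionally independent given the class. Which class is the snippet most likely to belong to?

portuguese: 0.45 × 0.7 × 0.8 × (1−0.55) = 0.1134
spanish: 0.3 × 0.45 × 0.9 × (1−0.25) = 0.091125
italian: 0.25 × 0.45 × 0.65 × (1−0.6) = 0.02925
Highest score → portuguese.

portuguese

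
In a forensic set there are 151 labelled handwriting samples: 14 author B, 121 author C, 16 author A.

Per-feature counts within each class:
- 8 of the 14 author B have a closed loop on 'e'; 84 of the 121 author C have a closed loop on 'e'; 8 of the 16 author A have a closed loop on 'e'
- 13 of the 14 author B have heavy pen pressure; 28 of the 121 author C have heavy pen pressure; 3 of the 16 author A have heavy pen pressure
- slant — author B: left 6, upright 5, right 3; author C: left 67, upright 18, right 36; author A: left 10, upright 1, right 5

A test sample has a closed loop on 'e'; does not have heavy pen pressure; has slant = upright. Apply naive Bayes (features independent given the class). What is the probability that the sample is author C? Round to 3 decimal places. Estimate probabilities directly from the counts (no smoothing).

0.940

author B: (14/151) × (8/14) × (1/14) × (5/14) ≈ 0.00135153
author C: (121/151) × (84/121) × (93/121) × (18/121) ≈ 0.0636044
author A: (16/151) × (8/16) × (13/16) × (1/16) ≈ 0.0026904
P(author C | x) = 0.0636044 / 0.06764633 ≈ 0.940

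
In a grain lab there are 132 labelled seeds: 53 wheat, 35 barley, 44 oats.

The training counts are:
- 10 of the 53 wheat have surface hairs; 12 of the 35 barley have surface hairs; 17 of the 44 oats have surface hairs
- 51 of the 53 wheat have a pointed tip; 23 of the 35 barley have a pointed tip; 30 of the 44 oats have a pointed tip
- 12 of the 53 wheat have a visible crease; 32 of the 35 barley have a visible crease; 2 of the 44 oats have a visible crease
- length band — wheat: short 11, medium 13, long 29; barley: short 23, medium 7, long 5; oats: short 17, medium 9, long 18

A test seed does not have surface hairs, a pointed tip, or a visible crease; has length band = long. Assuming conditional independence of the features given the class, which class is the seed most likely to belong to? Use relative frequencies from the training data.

oats

wheat: (53/132) × (43/53) × (2/53) × (41/53) × (29/53) ≈ 0.0052033
barley: (35/132) × (23/35) × (12/35) × (3/35) × (5/35) ≈ 0.000731513
oats: (44/132) × (27/44) × (14/44) × (42/44) × (18/44) ≈ 0.0254145
Highest score → oats.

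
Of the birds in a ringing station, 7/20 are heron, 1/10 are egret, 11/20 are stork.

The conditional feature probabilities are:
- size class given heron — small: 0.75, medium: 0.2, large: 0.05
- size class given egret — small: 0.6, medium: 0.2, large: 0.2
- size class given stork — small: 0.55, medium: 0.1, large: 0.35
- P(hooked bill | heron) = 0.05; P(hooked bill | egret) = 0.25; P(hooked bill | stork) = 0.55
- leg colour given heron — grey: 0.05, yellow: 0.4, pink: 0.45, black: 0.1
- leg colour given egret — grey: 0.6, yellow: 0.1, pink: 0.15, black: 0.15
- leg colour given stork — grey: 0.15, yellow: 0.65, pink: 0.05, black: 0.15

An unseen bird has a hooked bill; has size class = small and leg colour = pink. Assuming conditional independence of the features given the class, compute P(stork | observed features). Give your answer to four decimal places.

heron: 0.35 × 0.75 × 0.05 × 0.45 = 0.00590625
egret: 0.1 × 0.6 × 0.25 × 0.15 = 0.00225
stork: 0.55 × 0.55 × 0.55 × 0.05 = 0.00831875
P(stork | x) = 0.00831875 / 0.016475 ≈ 0.5049

0.5049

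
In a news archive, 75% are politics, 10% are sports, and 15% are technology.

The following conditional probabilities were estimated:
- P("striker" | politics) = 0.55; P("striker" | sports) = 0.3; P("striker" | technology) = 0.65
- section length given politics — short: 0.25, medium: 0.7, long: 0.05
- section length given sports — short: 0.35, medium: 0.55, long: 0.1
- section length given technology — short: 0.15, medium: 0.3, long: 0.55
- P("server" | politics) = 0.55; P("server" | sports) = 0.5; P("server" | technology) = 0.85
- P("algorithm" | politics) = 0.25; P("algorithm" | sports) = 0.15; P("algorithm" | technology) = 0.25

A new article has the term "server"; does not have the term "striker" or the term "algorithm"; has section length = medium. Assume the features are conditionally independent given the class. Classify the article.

politics

politics: 0.75 × (1−0.55) × 0.7 × 0.55 × (1−0.25) = 0.097453125
sports: 0.1 × (1−0.3) × 0.55 × 0.5 × (1−0.15) = 0.0163625
technology: 0.15 × (1−0.65) × 0.3 × 0.85 × (1−0.25) = 0.010040625
Highest score → politics.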